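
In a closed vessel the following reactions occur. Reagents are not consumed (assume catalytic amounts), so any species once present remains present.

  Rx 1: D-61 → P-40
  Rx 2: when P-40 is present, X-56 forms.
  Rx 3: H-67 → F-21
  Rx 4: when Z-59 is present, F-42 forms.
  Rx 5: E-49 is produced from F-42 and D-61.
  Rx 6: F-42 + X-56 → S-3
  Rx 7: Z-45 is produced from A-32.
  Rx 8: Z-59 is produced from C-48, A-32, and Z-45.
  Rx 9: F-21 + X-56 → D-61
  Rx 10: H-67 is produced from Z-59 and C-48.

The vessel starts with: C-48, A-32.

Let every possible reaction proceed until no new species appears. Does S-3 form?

No

S-3 would need F-42 and X-56 (Rx 6), but X-56 never forms.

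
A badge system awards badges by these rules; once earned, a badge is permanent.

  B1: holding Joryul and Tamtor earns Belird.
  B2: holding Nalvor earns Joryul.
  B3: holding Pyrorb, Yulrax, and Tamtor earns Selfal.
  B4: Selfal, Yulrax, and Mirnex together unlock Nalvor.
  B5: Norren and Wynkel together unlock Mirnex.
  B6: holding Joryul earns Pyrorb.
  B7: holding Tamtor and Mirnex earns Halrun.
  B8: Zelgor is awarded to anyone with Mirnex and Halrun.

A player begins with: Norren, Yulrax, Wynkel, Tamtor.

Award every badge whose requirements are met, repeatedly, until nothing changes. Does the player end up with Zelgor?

Yes

With Norren and Wynkel, Mirnex is earned (B5).
With Tamtor and Mirnex, Halrun is earned (B7).
With Mirnex and Halrun, Zelgor is earned (B8).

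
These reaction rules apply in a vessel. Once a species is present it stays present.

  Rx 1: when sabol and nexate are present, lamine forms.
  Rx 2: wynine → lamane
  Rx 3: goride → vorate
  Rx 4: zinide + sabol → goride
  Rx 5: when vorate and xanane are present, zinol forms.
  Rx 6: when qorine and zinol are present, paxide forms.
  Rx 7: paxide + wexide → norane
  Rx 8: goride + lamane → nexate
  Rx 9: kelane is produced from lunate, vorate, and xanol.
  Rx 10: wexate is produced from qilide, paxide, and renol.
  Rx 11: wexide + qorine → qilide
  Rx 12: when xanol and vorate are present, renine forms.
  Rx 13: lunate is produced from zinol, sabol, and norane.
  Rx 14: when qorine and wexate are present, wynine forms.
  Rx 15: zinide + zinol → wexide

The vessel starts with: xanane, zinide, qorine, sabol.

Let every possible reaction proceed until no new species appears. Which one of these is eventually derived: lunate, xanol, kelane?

lunate

zinide and sabol present → goride forms (Rx 4).
goride present → vorate forms (Rx 3).
vorate and xanane present → zinol forms (Rx 5).
zinide and zinol present → wexide forms (Rx 15).
qorine and zinol present → paxide forms (Rx 6).
paxide and wexide present → norane forms (Rx 7).
zinol, sabol, and norane present → lunate forms (Rx 13).
kelane would need lunate, vorate, and xanol (Rx 9), but xanol never forms. No rule produces xanol, and it is not given.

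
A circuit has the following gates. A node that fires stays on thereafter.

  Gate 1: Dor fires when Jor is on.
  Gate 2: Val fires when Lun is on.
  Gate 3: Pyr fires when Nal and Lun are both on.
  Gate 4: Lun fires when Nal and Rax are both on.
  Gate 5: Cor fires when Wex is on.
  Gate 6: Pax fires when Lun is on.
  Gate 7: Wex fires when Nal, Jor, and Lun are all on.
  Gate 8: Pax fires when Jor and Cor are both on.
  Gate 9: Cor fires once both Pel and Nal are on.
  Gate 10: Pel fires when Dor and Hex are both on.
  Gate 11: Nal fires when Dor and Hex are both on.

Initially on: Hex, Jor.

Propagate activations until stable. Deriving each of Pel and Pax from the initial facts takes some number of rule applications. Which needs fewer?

Pel: Jor is on, so Dor fires (Gate 1). Gate 10: Dor and Hex on → Pel on. [2 rule applications]
Pax: Jor is on, so Dor fires (Gate 1). Dor and Hex are on, so Nal fires (Gate 11). Dor and Hex are on, so Pel fires (Gate 10). Gate 9: Pel and Nal on → Cor on. Gate 8: Jor and Cor on → Pax on. [5 rule applications]
Pel needs fewer.

Pel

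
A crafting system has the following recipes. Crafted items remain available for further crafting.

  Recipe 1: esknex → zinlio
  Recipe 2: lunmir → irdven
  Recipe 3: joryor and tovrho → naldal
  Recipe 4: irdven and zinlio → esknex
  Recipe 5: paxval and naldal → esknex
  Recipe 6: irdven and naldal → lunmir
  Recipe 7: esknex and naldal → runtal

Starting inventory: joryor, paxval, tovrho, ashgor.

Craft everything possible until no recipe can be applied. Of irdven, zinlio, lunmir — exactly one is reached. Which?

Using Recipe 3, joryor and tovrho make naldal.
paxval and naldal → esknex (Recipe 5).
esknex → zinlio (Recipe 1).
irdven would need lunmir (Recipe 2), but lunmir is never obtained. lunmir would need irdven and naldal (Recipe 6), but irdven is never obtained.

zinlio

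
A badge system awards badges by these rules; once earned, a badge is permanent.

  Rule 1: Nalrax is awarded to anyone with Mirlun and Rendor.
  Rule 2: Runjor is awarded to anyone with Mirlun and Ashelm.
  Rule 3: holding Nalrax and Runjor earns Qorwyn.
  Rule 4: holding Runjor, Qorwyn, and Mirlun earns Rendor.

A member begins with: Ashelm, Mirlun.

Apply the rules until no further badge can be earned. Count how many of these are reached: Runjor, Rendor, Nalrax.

1

With Mirlun and Ashelm, Runjor is earned (Rule 2).
Runjor: reached.
Rendor would need Runjor, Qorwyn, and Mirlun (Rule 4), but Qorwyn is never earned.
Nalrax would need Mirlun and Rendor (Rule 1), but Rendor is never earned.
Reached: Runjor — 1 of the 3.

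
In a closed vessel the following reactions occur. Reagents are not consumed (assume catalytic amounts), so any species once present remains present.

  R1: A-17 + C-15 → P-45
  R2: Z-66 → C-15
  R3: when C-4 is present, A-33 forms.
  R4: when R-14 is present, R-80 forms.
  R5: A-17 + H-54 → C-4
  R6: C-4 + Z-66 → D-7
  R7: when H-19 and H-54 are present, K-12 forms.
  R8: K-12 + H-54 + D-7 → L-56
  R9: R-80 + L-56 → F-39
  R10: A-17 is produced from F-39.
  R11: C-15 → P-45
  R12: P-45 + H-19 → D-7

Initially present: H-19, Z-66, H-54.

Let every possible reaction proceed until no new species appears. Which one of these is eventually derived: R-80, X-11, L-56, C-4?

H-19 and H-54 present → K-12 forms (R7).
Z-66 present → C-15 forms (R2).
C-15 present → P-45 forms (R11).
P-45 and H-19 present → D-7 forms (R12).
K-12, H-54, and D-7 present → L-56 forms (R8).
R-80 would need R-14 (R4), but R-14 never forms. No rule produces X-11, and it is not given. C-4 would need A-17 and H-54 (R5), but A-17 never forms.

L-56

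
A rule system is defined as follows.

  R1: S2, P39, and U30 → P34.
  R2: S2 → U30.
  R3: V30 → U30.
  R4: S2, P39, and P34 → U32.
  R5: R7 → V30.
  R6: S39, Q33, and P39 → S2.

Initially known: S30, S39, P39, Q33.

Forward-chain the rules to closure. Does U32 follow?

From S39, Q33, and P39, R6 gives S2.
From S2, R2 gives U30.
From S2, P39, and U30, R1 gives P34.
From S2, P39, and P34, R4 gives U32.

Yes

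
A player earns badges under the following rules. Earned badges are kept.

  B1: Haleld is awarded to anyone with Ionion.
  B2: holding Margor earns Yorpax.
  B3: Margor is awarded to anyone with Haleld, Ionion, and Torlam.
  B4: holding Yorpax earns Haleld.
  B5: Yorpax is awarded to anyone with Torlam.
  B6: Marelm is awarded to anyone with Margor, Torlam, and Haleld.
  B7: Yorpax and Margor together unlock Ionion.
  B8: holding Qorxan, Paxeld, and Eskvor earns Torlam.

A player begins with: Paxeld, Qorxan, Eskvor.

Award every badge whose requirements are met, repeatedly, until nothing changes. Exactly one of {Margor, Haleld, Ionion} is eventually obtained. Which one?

With Qorxan, Paxeld, and Eskvor, Torlam is earned (B8).
With Torlam, Yorpax is earned (B5).
With Yorpax, Haleld is earned (B4).
Margor would need Haleld, Ionion, and Torlam (B3), but Ionion is never earned. Ionion would need Yorpax and Margor (B7), but Margor is never earned.

Haleld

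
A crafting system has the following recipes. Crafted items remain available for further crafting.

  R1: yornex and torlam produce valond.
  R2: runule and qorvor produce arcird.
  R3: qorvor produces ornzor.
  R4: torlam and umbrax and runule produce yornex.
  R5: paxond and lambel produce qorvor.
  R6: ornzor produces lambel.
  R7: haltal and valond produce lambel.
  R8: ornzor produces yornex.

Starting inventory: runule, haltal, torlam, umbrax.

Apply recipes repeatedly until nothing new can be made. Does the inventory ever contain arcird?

arcird would need runule and qorvor (R2), but qorvor is never obtained.

No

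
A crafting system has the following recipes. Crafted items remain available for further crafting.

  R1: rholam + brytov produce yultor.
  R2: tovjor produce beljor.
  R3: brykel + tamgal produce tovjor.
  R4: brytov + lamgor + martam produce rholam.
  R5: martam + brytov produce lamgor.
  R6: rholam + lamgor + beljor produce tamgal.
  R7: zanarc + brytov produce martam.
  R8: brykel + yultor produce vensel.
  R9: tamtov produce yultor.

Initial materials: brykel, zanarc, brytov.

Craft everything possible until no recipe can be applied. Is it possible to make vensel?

Yes

zanarc + brytov → martam (R7).
martam + brytov → lamgor (R5).
brytov + lamgor + martam → rholam (R4).
Using R1, rholam and brytov make yultor.
Using R8, brykel and yultor make vensel.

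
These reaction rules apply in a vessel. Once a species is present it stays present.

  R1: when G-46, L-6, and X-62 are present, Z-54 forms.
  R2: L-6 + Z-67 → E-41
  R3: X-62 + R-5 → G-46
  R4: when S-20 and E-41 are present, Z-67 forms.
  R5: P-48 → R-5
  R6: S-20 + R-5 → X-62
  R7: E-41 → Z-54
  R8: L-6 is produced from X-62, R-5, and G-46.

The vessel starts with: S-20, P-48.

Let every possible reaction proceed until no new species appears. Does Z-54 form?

Yes

P-48 present → R-5 forms (R5).
S-20 and R-5 present → X-62 forms (R6).
X-62 and R-5 present → G-46 forms (R3).
X-62, R-5, and G-46 present → L-6 forms (R8).
G-46, L-6, and X-62 present → Z-54 forms (R1).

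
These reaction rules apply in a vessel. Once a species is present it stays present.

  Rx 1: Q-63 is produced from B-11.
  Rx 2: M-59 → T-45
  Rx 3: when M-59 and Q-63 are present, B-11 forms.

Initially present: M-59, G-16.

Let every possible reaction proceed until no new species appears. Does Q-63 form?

Q-63 would need B-11 (Rx 1), but B-11 never forms.

No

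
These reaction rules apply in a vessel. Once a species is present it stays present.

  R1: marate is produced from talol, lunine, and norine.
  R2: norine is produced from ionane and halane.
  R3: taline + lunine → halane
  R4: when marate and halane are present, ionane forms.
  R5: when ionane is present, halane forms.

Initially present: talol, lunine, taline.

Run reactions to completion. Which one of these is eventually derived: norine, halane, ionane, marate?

halane

taline and lunine present → halane forms (R3).
marate would need talol, lunine, and norine (R1), but norine never forms. norine would need ionane and halane (R2), but ionane never forms. ionane would need marate and halane (R4), but marate never forms.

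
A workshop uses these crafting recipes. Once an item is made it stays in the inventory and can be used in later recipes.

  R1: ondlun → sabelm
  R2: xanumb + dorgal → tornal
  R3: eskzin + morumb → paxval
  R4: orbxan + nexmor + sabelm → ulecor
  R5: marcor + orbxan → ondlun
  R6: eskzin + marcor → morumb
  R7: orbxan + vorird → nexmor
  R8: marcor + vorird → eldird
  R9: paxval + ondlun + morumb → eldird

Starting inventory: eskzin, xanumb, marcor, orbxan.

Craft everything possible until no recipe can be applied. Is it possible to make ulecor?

ulecor would need orbxan, nexmor, and sabelm (R4), but nexmor is never obtained.

No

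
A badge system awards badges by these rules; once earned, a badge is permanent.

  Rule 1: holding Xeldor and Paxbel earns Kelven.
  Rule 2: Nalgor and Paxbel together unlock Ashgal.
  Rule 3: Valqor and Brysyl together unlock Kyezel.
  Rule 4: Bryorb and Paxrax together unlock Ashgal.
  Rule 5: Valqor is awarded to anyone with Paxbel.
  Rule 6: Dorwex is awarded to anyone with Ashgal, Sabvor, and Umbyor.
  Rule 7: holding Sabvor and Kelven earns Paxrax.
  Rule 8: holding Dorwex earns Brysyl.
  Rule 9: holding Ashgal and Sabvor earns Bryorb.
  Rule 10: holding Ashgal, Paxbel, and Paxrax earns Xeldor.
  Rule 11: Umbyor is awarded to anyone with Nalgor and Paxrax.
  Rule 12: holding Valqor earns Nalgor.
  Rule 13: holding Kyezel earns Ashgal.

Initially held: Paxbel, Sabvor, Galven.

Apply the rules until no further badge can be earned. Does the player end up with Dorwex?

Dorwex would need Ashgal, Sabvor, and Umbyor (Rule 6), but Umbyor is never earned.

No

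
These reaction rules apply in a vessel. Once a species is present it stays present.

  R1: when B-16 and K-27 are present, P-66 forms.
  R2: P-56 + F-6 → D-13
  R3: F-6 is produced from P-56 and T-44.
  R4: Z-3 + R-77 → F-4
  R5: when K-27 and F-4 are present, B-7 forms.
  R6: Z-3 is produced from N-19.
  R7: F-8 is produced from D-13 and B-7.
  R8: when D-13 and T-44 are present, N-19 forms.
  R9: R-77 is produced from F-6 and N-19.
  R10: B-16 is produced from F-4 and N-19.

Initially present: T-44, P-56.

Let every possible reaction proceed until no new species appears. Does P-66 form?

P-66 would need B-16 and K-27 (R1), but K-27 never forms.

No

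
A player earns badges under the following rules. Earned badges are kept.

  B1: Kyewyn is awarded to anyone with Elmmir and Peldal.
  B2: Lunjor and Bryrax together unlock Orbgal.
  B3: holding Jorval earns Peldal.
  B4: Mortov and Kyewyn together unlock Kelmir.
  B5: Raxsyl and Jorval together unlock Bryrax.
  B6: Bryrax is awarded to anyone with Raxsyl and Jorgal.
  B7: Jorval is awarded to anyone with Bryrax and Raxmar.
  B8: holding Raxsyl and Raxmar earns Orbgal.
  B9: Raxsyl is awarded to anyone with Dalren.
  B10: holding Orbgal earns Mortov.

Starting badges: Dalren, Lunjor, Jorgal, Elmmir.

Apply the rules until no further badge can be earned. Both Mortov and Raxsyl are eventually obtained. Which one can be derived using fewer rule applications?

Raxsyl: With Dalren, Raxsyl is earned (B9). [1 rule application]
Mortov: With Dalren, Raxsyl is earned (B9). With Raxsyl and Jorgal, Bryrax is earned (B6). With Lunjor and Bryrax, Orbgal is earned (B2). With Orbgal, Mortov is earned (B10). [4 rule applications]
Raxsyl needs fewer.

Raxsyl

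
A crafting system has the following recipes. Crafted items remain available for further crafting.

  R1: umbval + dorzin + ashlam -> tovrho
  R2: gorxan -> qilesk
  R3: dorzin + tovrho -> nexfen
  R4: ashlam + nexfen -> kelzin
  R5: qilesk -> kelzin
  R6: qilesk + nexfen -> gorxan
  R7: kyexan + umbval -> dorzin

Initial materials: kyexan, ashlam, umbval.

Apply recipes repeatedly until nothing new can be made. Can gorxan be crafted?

gorxan would need qilesk and nexfen (R6), but qilesk is never obtained.

No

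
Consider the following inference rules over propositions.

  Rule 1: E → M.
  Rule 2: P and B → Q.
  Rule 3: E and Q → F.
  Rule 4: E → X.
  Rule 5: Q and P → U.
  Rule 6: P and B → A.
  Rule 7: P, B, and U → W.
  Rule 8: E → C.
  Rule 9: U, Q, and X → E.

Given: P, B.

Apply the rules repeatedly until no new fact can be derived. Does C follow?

No

C would need E (Rule 8), but E is never established.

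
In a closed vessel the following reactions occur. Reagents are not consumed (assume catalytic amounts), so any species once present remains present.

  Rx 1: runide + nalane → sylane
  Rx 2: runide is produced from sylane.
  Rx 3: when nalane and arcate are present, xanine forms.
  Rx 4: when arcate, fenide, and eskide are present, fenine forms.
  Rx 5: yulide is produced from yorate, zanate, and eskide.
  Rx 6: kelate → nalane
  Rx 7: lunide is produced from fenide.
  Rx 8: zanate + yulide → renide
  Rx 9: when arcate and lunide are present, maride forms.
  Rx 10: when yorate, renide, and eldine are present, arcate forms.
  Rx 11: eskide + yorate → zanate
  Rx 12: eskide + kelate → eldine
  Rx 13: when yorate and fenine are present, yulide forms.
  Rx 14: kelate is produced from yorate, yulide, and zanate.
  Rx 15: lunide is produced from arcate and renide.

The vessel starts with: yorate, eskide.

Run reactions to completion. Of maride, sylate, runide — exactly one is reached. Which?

eskide and yorate present → zanate forms (Rx 11).
yorate, zanate, and eskide present → yulide forms (Rx 5).
zanate and yulide present → renide forms (Rx 8).
yorate, yulide, and zanate present → kelate forms (Rx 14).
eskide and kelate present → eldine forms (Rx 12).
yorate, renide, and eldine present → arcate forms (Rx 10).
arcate and renide present → lunide forms (Rx 15).
arcate and lunide present → maride forms (Rx 9).
No rule produces sylate, and it is not given. runide would need sylane (Rx 2), but sylane never forms.

maride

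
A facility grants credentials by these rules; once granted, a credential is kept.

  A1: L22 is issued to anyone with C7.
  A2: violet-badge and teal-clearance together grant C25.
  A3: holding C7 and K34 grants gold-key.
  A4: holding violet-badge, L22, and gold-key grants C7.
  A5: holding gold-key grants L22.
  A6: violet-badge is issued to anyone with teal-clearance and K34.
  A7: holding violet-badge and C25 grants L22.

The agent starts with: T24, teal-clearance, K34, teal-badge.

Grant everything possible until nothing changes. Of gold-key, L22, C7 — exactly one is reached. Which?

L22

Holding teal-clearance and K34 grants violet-badge (A6).
Holding violet-badge and teal-clearance grants C25 (A2).
Holding violet-badge and C25 grants L22 (A7).
gold-key would need C7 and K34 (A3), but C7 is never granted. C7 would need violet-badge, L22, and gold-key (A4), but gold-key is never granted.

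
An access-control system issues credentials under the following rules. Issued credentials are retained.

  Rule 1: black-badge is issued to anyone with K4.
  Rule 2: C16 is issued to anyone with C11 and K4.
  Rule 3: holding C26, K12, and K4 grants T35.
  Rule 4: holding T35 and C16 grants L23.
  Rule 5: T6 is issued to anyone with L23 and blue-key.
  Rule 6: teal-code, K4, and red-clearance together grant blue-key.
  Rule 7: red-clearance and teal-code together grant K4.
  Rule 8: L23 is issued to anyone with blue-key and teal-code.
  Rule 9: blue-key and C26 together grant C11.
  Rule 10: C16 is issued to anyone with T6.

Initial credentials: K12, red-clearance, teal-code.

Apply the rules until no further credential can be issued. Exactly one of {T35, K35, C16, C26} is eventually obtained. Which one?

C16

Holding red-clearance and teal-code grants K4 (Rule 7).
Holding teal-code, K4, and red-clearance grants blue-key (Rule 6).
Holding blue-key and teal-code grants L23 (Rule 8).
Holding L23 and blue-key grants T6 (Rule 5).
Holding T6 grants C16 (Rule 10).
T35 would need C26, K12, and K4 (Rule 3), but C26 is never granted. No rule produces C26, and it is not given. No rule produces K35, and it is not given.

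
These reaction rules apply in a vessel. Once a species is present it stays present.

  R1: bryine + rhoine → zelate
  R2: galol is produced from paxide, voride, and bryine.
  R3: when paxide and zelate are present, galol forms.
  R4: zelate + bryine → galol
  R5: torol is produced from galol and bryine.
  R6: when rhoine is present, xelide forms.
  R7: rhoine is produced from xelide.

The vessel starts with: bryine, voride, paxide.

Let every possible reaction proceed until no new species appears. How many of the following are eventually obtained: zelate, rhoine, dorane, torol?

1

paxide, voride, and bryine present → galol forms (R2).
galol and bryine present → torol forms (R5).
zelate would need bryine and rhoine (R1), but rhoine never forms.
rhoine would need xelide (R7), but xelide never forms.
No rule produces dorane, and it is not given.
torol: reached.
Reached: torol — 1 of the 4.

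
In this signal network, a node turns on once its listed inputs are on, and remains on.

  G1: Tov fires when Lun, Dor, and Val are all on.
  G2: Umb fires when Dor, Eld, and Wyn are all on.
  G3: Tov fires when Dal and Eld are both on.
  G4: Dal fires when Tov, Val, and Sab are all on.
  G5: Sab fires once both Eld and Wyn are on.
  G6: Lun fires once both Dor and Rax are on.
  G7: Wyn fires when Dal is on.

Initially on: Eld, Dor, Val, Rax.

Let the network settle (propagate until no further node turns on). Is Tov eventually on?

Yes

Dor and Rax are on, so Lun fires (G6).
G1: Lun, Dor, and Val on → Tov on.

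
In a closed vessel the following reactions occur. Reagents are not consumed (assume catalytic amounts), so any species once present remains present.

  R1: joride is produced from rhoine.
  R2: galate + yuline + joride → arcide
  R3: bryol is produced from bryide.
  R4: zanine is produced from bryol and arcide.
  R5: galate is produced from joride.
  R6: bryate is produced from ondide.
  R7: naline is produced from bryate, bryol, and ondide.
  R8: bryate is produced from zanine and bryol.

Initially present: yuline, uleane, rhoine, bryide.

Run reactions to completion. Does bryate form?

Yes

rhoine present → joride forms (R1).
bryide present → bryol forms (R3).
joride present → galate forms (R5).
galate, yuline, and joride present → arcide forms (R2).
bryol and arcide present → zanine forms (R4).
zanine and bryol present → bryate forms (R8).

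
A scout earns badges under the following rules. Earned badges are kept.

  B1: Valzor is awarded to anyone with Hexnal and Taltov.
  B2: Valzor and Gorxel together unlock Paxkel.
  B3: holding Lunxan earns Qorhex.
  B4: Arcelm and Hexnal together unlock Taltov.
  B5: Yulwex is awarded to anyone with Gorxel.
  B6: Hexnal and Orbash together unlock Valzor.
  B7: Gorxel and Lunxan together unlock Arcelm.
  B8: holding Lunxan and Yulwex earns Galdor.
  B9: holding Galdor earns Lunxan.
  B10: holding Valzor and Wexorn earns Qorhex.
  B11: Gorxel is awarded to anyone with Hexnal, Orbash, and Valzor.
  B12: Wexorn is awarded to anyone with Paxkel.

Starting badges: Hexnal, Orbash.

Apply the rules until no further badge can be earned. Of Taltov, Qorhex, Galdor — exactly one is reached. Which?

With Hexnal and Orbash, Valzor is earned (B6).
With Hexnal, Orbash, and Valzor, Gorxel is earned (B11).
With Valzor and Gorxel, Paxkel is earned (B2).
With Paxkel, Wexorn is earned (B12).
With Valzor and Wexorn, Qorhex is earned (B10).
Taltov would need Arcelm and Hexnal (B4), but Arcelm is never earned. Galdor would need Lunxan and Yulwex (B8), but Lunxan is never earned.

Qorhex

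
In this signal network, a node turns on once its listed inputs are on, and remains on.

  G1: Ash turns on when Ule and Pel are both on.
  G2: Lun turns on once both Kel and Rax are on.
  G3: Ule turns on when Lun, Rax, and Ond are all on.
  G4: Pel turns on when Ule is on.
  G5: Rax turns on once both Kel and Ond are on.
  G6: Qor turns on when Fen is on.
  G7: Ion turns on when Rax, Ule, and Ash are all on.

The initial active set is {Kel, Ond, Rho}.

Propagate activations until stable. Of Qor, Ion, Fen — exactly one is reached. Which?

Ion

G5: Kel and Ond on → Rax on.
Kel and Rax are on, so Lun turns on (G2).
G3: Lun, Rax, and Ond on → Ule on.
Ule is on, so Pel turns on (G4).
Ule and Pel are on, so Ash turns on (G1).
Rax, Ule, and Ash are on, so Ion turns on (G7).
No rule produces Fen, and it is not given. Qor would need Fen (G6), but Fen never turns on.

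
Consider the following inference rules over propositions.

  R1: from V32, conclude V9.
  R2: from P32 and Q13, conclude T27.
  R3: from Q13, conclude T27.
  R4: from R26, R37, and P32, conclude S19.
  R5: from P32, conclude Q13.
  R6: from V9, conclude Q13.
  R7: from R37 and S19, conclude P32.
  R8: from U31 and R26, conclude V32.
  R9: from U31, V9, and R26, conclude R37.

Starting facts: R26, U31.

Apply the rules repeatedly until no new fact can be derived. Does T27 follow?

U31 and R26 hold, so V32 follows (R8).
From V32, R1 gives V9.
From V9, R6 gives Q13.
Q13 holds, so T27 follows (R3).

Yes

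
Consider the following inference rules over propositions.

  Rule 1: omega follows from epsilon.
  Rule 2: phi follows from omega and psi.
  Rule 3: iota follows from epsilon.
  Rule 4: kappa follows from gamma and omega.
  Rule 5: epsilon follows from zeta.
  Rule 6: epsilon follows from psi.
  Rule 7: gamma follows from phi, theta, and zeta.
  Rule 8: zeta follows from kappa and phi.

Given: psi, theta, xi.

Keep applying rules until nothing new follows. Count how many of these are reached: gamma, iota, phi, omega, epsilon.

4

psi holds, so epsilon follows (Rule 6).
epsilon holds, so omega follows (Rule 1).
epsilon holds, so iota follows (Rule 3).
From omega and psi, Rule 2 gives phi.
gamma would need phi, theta, and zeta (Rule 7), but zeta is never established.
iota: reached.
phi: reached.
omega: reached.
epsilon: reached.
Reached: iota, phi, omega, and epsilon — 4 of the 5.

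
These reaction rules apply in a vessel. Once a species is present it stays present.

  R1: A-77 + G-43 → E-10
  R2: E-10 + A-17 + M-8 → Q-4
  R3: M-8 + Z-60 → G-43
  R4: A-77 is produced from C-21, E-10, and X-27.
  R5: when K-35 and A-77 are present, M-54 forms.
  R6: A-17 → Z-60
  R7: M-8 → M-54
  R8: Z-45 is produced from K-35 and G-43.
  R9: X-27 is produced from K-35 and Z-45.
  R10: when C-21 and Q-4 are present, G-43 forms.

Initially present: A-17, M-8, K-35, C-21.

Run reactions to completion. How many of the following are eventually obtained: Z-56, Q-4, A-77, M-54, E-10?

1

M-8 present → M-54 forms (R7).
No rule produces Z-56, and it is not given.
Q-4 would need E-10, A-17, and M-8 (R2), but E-10 never forms.
A-77 would need C-21, E-10, and X-27 (R4), but E-10 never forms.
M-54: reached.
E-10 would need A-77 and G-43 (R1), but A-77 never forms.
Reached: M-54 — 1 of the 5.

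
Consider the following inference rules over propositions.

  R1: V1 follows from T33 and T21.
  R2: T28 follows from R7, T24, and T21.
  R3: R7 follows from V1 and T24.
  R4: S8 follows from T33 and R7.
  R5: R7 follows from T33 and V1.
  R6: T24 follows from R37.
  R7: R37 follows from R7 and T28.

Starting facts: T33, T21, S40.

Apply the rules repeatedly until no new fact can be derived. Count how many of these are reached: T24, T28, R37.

T24 would need R37 (R6), but R37 is never established.
T28 would need R7, T24, and T21 (R2), but T24 is never established.
R37 would need R7 and T28 (R7), but T28 is never established.
None of the 3 are reached.

0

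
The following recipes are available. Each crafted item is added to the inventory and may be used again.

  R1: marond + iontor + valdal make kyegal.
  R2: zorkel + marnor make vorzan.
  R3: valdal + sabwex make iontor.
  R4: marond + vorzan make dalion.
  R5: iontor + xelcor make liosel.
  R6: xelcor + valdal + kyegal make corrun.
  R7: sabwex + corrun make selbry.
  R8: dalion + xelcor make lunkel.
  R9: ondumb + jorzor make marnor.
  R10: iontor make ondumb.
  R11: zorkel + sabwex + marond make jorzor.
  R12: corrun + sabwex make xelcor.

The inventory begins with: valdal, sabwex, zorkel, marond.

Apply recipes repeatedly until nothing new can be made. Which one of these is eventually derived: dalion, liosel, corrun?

Using R3, valdal and sabwex make iontor.
zorkel + sabwex + marond → jorzor (R11).
iontor → ondumb (R10).
ondumb + jorzor → marnor (R9).
Using R2, zorkel and marnor make vorzan.
Using R4, marond and vorzan make dalion.
liosel would need iontor and xelcor (R5), but xelcor is never obtained. corrun would need xelcor, valdal, and kyegal (R6), but xelcor is never obtained.

dalion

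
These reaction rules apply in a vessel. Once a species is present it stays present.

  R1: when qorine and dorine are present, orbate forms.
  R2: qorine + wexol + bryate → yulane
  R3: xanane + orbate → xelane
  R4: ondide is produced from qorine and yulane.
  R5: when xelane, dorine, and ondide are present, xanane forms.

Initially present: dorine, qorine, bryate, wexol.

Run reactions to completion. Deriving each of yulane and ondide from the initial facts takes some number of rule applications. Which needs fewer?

yulane

yulane: qorine, wexol, and bryate present → yulane forms (R2). [1 rule application]
ondide: qorine, wexol, and bryate present → yulane forms (R2). qorine and yulane present → ondide forms (R4). [2 rule applications]
yulane needs fewer.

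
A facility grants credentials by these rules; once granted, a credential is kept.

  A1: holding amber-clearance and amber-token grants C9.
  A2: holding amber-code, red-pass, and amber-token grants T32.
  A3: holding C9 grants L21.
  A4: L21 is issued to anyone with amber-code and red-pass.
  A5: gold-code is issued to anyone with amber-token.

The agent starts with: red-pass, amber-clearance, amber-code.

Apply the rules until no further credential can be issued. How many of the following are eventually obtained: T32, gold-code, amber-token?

0

T32 would need amber-code, red-pass, and amber-token (A2), but amber-token is never granted.
gold-code would need amber-token (A5), but amber-token is never granted.
No rule produces amber-token, and it is not given.
None of the 3 are reached.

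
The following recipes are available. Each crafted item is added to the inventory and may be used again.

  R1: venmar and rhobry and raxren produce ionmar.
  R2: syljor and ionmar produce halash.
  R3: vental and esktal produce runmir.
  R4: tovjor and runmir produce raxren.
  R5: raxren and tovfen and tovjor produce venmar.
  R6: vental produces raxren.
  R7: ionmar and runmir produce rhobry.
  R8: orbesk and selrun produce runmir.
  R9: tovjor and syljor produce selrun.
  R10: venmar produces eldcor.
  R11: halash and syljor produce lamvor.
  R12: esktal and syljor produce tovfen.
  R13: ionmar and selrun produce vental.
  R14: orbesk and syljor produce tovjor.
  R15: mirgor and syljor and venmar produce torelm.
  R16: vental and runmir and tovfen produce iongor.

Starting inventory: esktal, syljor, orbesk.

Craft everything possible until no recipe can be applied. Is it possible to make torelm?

No

torelm would need mirgor, syljor, and venmar (R15), but mirgor is never obtained.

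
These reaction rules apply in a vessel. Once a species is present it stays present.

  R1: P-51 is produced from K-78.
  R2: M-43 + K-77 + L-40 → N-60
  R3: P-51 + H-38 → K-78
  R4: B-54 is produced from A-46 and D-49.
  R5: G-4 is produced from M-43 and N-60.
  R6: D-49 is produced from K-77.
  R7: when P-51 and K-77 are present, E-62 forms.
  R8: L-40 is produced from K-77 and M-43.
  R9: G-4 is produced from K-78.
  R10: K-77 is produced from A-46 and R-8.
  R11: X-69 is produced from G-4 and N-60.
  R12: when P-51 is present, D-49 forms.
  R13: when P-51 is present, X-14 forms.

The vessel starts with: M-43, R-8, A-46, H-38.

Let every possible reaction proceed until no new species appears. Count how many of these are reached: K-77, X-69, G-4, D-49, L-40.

A-46 and R-8 present → K-77 forms (R10).
K-77 and M-43 present → L-40 forms (R8).
K-77 present → D-49 forms (R6).
M-43, K-77, and L-40 present → N-60 forms (R2).
M-43 and N-60 present → G-4 forms (R5).
G-4 and N-60 present → X-69 forms (R11).
K-77: reached.
X-69: reached.
G-4: reached.
D-49: reached.
L-40: reached.
All 5 are reached.

5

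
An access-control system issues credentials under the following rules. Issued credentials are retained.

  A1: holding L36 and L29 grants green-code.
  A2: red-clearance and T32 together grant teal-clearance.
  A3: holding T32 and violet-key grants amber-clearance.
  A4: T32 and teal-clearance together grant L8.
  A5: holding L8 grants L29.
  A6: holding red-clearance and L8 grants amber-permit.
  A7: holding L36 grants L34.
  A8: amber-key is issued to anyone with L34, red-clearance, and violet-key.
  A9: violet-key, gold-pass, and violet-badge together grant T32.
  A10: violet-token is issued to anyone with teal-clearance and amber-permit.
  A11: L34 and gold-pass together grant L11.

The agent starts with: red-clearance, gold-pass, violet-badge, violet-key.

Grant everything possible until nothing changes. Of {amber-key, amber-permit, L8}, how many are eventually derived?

2

Holding violet-key, gold-pass, and violet-badge grants T32 (A9).
Holding red-clearance and T32 grants teal-clearance (A2).
Holding T32 and teal-clearance grants L8 (A4).
Holding red-clearance and L8 grants amber-permit (A6).
amber-key would need L34, red-clearance, and violet-key (A8), but L34 is never granted.
amber-permit: reached.
L8: reached.
Reached: amber-permit and L8 — 2 of the 3.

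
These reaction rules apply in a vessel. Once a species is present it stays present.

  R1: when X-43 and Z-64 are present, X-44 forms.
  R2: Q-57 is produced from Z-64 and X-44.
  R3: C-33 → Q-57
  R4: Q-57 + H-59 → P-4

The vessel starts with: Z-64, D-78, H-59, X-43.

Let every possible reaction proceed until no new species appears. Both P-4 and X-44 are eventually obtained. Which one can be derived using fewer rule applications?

X-44: X-43 and Z-64 present → X-44 forms (R1). [1 rule application]
P-4: X-43 and Z-64 present → X-44 forms (R1). Z-64 and X-44 present → Q-57 forms (R2). Q-57 and H-59 present → P-4 forms (R4). [3 rule applications]
X-44 needs fewer.

X-44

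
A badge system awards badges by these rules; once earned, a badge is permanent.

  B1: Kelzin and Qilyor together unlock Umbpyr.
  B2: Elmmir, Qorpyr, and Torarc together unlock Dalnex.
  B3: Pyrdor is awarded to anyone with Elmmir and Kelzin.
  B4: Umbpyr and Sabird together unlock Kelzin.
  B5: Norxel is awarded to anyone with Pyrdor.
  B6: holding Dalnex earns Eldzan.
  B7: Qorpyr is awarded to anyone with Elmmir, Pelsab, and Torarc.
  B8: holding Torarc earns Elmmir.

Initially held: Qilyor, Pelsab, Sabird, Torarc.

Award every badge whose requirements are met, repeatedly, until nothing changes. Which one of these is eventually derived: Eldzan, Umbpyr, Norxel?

With Torarc, Elmmir is earned (B8).
With Elmmir, Pelsab, and Torarc, Qorpyr is earned (B7).
With Elmmir, Qorpyr, and Torarc, Dalnex is earned (B2).
With Dalnex, Eldzan is earned (B6).
Umbpyr would need Kelzin and Qilyor (B1), but Kelzin is never earned. Norxel would need Pyrdor (B5), but Pyrdor is never earned.

Eldzan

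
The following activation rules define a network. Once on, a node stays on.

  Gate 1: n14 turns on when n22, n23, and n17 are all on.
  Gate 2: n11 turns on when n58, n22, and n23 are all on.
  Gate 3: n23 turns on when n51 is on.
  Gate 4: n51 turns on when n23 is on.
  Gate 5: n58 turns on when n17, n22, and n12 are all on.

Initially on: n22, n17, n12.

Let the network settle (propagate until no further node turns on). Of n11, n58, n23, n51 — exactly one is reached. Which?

Gate 5: n17, n22, and n12 on → n58 on.
n11 would need n58, n22, and n23 (Gate 2), but n23 never turns on. n51 would need n23 (Gate 4), but n23 never turns on. n23 would need n51 (Gate 3), but n51 never turns on.

n58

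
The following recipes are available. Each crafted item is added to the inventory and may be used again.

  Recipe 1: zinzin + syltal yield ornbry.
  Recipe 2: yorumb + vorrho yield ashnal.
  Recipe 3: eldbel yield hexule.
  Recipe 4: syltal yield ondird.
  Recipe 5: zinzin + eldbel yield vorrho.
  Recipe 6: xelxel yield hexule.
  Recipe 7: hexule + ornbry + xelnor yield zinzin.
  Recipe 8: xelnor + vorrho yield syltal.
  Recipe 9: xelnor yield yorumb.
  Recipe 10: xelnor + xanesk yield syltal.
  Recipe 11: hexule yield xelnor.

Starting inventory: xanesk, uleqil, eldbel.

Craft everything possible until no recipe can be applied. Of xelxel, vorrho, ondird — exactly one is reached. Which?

eldbel → hexule (Recipe 3).
Using Recipe 11, hexule makes xelnor.
xelnor + xanesk → syltal (Recipe 10).
syltal → ondird (Recipe 4).
vorrho would need zinzin and eldbel (Recipe 5), but zinzin is never obtained. No rule produces xelxel, and it is not given.

ondird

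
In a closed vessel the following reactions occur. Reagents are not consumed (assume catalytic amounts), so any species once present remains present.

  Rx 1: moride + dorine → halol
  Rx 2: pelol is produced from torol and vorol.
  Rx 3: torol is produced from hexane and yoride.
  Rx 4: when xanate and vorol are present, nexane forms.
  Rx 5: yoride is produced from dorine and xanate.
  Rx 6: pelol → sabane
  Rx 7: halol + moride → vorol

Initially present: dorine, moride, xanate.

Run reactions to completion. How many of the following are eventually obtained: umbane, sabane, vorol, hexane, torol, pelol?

1

moride and dorine present → halol forms (Rx 1).
halol and moride present → vorol forms (Rx 7).
No rule produces umbane, and it is not given.
sabane would need pelol (Rx 6), but pelol never forms.
vorol: reached.
No rule produces hexane, and it is not given.
torol would need hexane and yoride (Rx 3), but hexane never forms.
pelol would need torol and vorol (Rx 2), but torol never forms.
Reached: vorol — 1 of the 6.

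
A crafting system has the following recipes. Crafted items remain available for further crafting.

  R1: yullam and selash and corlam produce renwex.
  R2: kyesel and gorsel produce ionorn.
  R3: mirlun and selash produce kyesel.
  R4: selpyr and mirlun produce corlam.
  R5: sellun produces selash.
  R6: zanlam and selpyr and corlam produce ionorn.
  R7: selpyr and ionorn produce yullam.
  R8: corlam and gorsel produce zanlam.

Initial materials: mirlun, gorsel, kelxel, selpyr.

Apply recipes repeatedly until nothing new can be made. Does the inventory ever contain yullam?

Yes

Using R4, selpyr and mirlun make corlam.
corlam and gorsel → zanlam (R8).
zanlam and selpyr and corlam → ionorn (R6).
Using R7, selpyr and ionorn make yullam.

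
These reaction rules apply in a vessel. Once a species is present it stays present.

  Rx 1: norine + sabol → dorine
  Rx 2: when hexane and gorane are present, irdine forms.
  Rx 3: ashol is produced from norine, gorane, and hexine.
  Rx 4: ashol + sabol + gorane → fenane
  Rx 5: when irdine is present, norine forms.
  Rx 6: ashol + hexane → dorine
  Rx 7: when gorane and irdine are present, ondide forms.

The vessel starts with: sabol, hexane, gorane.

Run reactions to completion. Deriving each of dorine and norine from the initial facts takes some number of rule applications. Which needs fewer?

norine

norine: hexane and gorane present → irdine forms (Rx 2). irdine present → norine forms (Rx 5). [2 rule applications]
dorine: hexane and gorane present → irdine forms (Rx 2). irdine present → norine forms (Rx 5). norine and sabol present → dorine forms (Rx 1). [3 rule applications]
norine needs fewer.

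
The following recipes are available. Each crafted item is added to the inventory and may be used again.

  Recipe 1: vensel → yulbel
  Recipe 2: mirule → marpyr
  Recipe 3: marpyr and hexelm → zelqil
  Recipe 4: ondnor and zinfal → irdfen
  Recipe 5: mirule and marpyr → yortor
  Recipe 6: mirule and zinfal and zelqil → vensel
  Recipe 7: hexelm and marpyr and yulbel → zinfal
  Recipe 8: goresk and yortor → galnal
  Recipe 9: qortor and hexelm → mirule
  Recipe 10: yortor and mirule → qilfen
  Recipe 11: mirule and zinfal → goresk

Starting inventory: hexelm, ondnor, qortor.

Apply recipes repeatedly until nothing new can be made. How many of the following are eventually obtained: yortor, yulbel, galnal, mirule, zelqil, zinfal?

3

Using Recipe 9, qortor and hexelm make mirule.
mirule → marpyr (Recipe 2).
marpyr and hexelm → zelqil (Recipe 3).
mirule and marpyr → yortor (Recipe 5).
yortor: reached.
yulbel would need vensel (Recipe 1), but vensel is never obtained.
galnal would need goresk and yortor (Recipe 8), but goresk is never obtained.
mirule: reached.
zelqil: reached.
zinfal would need hexelm, marpyr, and yulbel (Recipe 7), but yulbel is never obtained.
Reached: yortor, mirule, and zelqil — 3 of the 6.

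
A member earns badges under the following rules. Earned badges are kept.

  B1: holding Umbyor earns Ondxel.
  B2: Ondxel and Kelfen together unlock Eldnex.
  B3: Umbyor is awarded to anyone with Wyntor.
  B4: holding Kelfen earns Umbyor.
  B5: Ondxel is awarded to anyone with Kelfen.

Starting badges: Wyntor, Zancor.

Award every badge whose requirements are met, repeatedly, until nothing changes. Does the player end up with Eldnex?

No

Eldnex would need Ondxel and Kelfen (B2), but Kelfen is never earned.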